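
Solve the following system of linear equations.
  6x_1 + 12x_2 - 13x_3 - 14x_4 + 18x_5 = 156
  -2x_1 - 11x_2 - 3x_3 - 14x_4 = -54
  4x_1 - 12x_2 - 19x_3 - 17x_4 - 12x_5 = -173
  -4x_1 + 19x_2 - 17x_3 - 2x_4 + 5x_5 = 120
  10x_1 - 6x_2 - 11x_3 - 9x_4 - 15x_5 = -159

Row-reduce the augmented matrix:
R1 ← R1 / (6).
R2 ← R2 + 2·R1.
R3 ← R3 − 4·R1.
R4 ← R4 + 4·R1.
R5 ← R5 − 10·R1.
R2 ← R2 / (-7).
R1 ← R1 − 2·R2.
R3 ← R3 + 20·R2.
R4 ← R4 − 27·R2.
R5 ← R5 + 26·R2.
R3 ← R3 / (223/21).
R1 ← R1 + 179/42·R3.
R2 ← R2 − 22/21·R3.
R4 ← R4 + 1133/21·R3.
R5 ← R5 − 796/21·R3.
R4 ← R4 / (33157/223).
R1 ← R1 − 4755/446·R4.
R2 ← R2 + 410/223·R4.
R3 ← R3 − 959/223·R4.
R5 ← R5 + 17693/223·R4.
R5 ← R5 / (-349778/33157).
R1 ← R1 − 20697/66314·R5.
R2 ← R2 − 36916/33157·R5.
R3 ← R3 − 33503/33157·R5.
R4 ← R4 + 37663/33157·R5.
Reading off the reduced rows gives x_1 = -2, x_2 = 6, x_3 = 2, x_4 = -1, x_5 = 6.

x_1 = -2, x_2 = 6, x_3 = 2, x_4 = -1, x_5 = 6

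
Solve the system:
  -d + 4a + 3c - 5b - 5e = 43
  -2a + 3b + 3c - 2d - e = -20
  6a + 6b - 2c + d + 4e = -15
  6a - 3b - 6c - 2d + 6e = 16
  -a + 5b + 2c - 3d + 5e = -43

Row-reduce the augmented matrix:
R1 ← R1 / (4).
R2 ← R2 + 2·R1.
R3 ← R3 − 6·R1.
R4 ← R4 − 6·R1.
R5 ← R5 + 1·R1.
R2 ← R2 / (1/2).
R1 ← R1 + 5/4·R2.
R3 ← R3 − 27/2·R2.
R4 ← R4 − 9/2·R2.
R5 ← R5 − 15/4·R2.
R3 ← R3 / (-128).
R1 ← R1 − 12·R3.
R2 ← R2 − 9·R3.
R4 ← R4 + 51·R3.
R5 ← R5 + 31·R3.
R4 ← R4 / (-377/64).
R1 ← R1 − 1/16·R4.
R2 ← R2 + 5/64·R4.
R3 ← R3 + 35/64·R4.
R5 ← R5 + 93/64·R4.
R5 ← R5 / (2749/754).
R1 ← R1 + 25/754·R5.
R2 ← R2 − 157/377·R5.
R3 ← R3 + 409/377·R5.
R4 ← R4 + 177/377·R5.
Reading off the reduced rows gives a = 3, b = -4, c = -1, d = 1, e = -3.

a = 3, b = -4, c = -1, d = 1, e = -3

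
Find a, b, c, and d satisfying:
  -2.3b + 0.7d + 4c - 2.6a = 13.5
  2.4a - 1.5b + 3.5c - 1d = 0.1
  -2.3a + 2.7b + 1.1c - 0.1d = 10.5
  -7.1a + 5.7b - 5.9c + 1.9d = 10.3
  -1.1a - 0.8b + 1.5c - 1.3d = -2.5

a = -1, b = 2, c = 3, d = 5

Row-reduce the augmented matrix:
R1 ← R1 / (-13/5).
R2 ← R2 − 12/5·R1.
R3 ← R3 + 23/10·R1.
R4 ← R4 + 71/10·R1.
R5 ← R5 + 11/10·R1.
R2 ← R2 / (-471/130).
R1 ← R1 − 23/26·R2.
R3 ← R3 − 1231/260·R2.
R4 ← R4 − 623/52·R2.
R5 ← R5 − 9/52·R2.
R3 ← R3 / (65567/9420).
R1 ← R1 − 205/942·R3.
R2 ← R2 + 935/471·R3.
R4 ← R4 − 65567/9420·R3.
R5 ← R5 − 95/628·R3.
Swap R4 and R5.
R4 ← R4 / (-208159/131134).
R1 ← R1 + 20895/65567·R4.
R2 ← R2 + 15693/65567·R4.
R3 ← R3 + 11131/65567·R4.
R5 reduces to 0 = 0, so the extra equation is consistent.
Reading off the reduced rows gives a = -1, b = 2, c = 3, d = 5.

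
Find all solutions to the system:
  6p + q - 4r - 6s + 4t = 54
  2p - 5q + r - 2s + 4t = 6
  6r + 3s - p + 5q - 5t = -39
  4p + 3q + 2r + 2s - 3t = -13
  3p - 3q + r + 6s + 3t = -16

Row-reduce the augmented matrix:
R1 ← R1 / (6).
R2 ← R2 − 2·R1.
R3 ← R3 + 1·R1.
R4 ← R4 − 4·R1.
R5 ← R5 − 3·R1.
R2 ← R2 / (-16/3).
R1 ← R1 − 1/6·R2.
R3 ← R3 − 31/6·R2.
R4 ← R4 − 7/3·R2.
R5 ← R5 + 7/2·R2.
R3 ← R3 / (243/32).
R1 ← R1 + 19/32·R3.
R2 ← R2 + 7/16·R3.
R4 ← R4 − 91/16·R3.
R5 ← R5 − 47/32·R3.
R4 ← R4 / (1094/243).
R1 ← R1 + 205/243·R4.
R2 ← R2 − 28/243·R4.
R3 ← R3 − 64/243·R4.
R5 ← R5 − 2093/243·R4.
R5 ← R5 / (6225/1094).
R1 ← R1 − 17/1094·R5.
R2 ← R2 + 284/547·R5.
R3 ← R3 + 24/547·R5.
R4 ← R4 + 775/1094·R5.
Reading off the reduced rows gives p = 1, q = 2, r = -4, s = -3, t = 3.

p = 1, q = 2, r = -4, s = -3, t = 3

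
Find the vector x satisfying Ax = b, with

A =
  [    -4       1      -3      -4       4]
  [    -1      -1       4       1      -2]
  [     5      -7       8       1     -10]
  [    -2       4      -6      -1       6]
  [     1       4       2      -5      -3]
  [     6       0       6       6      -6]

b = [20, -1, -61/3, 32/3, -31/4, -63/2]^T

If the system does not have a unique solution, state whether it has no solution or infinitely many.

Row-reduce the augmented matrix:
R1 ← R1 / (-4).
R2 ← R2 + 1·R1.
R3 ← R3 − 5·R1.
R4 ← R4 + 2·R1.
R5 ← R5 − 1·R1.
R6 ← R6 − 6·R1.
R2 ← R2 / (-5/4).
R1 ← R1 + 1/4·R2.
R3 ← R3 + 23/4·R2.
R4 ← R4 − 7/2·R2.
R5 ← R5 − 17/4·R2.
R6 ← R6 − 3/2·R2.
R3 ← R3 / (-88/5).
R1 ← R1 + 1/5·R3.
R2 ← R2 + 19/5·R3.
R4 ← R4 − 44/5·R3.
R5 ← R5 − 87/5·R3.
R6 ← R6 − 36/5·R3.
Swap R4 and R5.
R4 ← R4 / (-49/4).
R1 ← R1 − 3/4·R4.
R2 ← R2 − 5/4·R4.
R3 ← R3 − 3/4·R4.
R6 ← R6 + 3·R4.
Swap R5 and R6.
R5 ← R5 / (6/7).
R1 ← R1 + 5/7·R5.
R2 ← R2 − 1/7·R5.
R3 ← R3 + 5/7·R5.
R4 ← R4 − 2/7·R5.
R6 reduces to 0 = 0, so the extra equation is consistent.
Reading off the reduced rows gives x_1 = -5/3, x_2 = -5/3, x_3 = 2/3, x_4 = -3/2, x_5 = 11/4.

x_1 = -5/3, x_2 = -5/3, x_3 = 2/3, x_4 = -3/2, x_5 = 11/4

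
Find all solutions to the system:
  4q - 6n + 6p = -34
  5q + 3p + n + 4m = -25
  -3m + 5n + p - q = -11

infinitely many solutions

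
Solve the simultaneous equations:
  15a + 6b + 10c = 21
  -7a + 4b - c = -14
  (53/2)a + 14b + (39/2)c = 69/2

no solution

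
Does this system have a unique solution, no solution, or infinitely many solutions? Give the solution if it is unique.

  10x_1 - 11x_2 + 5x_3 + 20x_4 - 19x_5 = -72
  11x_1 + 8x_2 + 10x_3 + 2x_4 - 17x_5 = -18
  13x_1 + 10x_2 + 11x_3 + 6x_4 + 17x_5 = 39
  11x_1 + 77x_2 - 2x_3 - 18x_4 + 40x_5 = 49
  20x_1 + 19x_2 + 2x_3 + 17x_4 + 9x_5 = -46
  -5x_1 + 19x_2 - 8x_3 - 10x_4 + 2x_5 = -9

Row-reduce:
R1 ← R1 / (10).
R2 ← R2 − 11·R1.
R3 ← R3 − 13·R1.
R4 ← R4 − 11·R1.
R5 ← R5 − 20·R1.
R6 ← R6 + 5·R1.
R2 ← R2 / (201/10).
R1 ← R1 + 11/10·R2.
R3 ← R3 − 243/10·R2.
R4 ← R4 − 891/10·R2.
R5 ← R5 − 41·R2.
R6 ← R6 − 27/2·R2.
R3 ← R3 / (-63/67).
R1 ← R1 − 50/67·R3.
R2 ← R2 − 15/67·R3.
R4 ← R4 + 1839/67·R3.
R5 ← R5 + 1151/67·R3.
R6 ← R6 + 571/67·R3.
R4 ← R4 / (-220/3).
R1 ← R1 − 38/9·R4.
R3 ← R3 + 40/9·R4.
R5 ← R5 + 527/9·R4.
R6 ← R6 + 220/9·R4.
R5 ← R5 / (10481/55).
R1 ← R1 + 1759/55·R5.
R2 ← R2 − 9·R5.
R3 ← R3 − 258/11·R5.
R4 ← R4 − 777/55·R5.
Row 6 reduces to 0 = 2/3, a contradiction. The system is inconsistent.

no solution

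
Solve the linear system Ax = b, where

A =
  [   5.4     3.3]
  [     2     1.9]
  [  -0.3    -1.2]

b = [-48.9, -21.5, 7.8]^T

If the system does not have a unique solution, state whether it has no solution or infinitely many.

Row-reduce the augmented matrix:
R1 ← R1 / (27/5).
R2 ← R2 − 2·R1.
R3 ← R3 + 3/10·R1.
R2 ← R2 / (61/90).
R1 ← R1 − 11/18·R2.
R3 ← R3 + 61/60·R2.
R3 reduces to 0 = 0, so the extra equation is consistent.
Reading off the reduced rows gives x_1 = -6, x_2 = -5.

x_1 = -6, x_2 = -5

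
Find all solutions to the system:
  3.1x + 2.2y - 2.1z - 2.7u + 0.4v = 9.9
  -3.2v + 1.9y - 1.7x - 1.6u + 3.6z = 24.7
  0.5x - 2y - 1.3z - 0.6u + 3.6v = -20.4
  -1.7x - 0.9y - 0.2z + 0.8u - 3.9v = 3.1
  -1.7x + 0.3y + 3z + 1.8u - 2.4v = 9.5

x = -1, y = 6, z = 1, u = -1, v = -2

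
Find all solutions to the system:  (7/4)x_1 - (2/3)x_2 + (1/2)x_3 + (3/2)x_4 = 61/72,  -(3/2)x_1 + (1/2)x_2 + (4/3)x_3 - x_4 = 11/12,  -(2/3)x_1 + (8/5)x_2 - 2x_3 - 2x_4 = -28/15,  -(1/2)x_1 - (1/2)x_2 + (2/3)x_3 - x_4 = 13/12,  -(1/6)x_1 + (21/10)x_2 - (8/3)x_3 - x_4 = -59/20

x_1 = 1/2, x_2 = -1/3, x_3 = 1, x_4 = -1/2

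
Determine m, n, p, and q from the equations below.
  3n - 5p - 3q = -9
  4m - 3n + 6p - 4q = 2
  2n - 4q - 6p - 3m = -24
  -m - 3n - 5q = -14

m = 6, n = -4, p = -3, q = 4

Row-reduce the augmented matrix:
Swap R1 and R2.
R1 ← R1 / (4).
R3 ← R3 + 3·R1.
R4 ← R4 + 1·R1.
R2 ← R2 / (3).
R1 ← R1 + 3/4·R2.
R3 ← R3 + 1/4·R2.
R4 ← R4 + 15/4·R2.
R3 ← R3 / (-23/12).
R1 ← R1 − 1/4·R3.
R2 ← R2 + 5/3·R3.
R4 ← R4 + 19/4·R3.
R4 ← R4 / (189/23).
R1 ← R1 + 62/23·R4.
R2 ← R2 − 122/23·R4.
R3 ← R3 − 87/23·R4.
Reading off the reduced rows gives m = 6, n = -4, p = -3, q = 4.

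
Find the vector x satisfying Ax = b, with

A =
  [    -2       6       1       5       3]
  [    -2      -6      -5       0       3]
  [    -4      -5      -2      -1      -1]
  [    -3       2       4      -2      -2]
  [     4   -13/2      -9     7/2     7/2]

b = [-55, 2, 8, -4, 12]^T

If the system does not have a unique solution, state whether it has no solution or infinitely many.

Row-reduce:
R1 ← R1 / (-2).
R2 ← R2 + 2·R1.
R3 ← R3 + 4·R1.
R4 ← R4 + 3·R1.
R5 ← R5 − 4·R1.
R2 ← R2 / (-12).
R1 ← R1 + 3·R2.
R3 ← R3 + 17·R2.
R4 ← R4 + 7·R2.
R5 ← R5 − 11/2·R2.
R3 ← R3 / (9/2).
R1 ← R1 − 1·R3.
R2 ← R2 − 1/2·R3.
R4 ← R4 − 6·R3.
R5 ← R5 + 39/4·R3.
R4 ← R4 / (-49/36).
R1 ← R1 + 41/108·R4.
R2 ← R2 − 23/27·R4.
R3 ← R3 + 47/54·R4.
R5 ← R5 − 49/18·R4.
Rank is 4 with 5 unknowns, leaving x_5 free.

infinitely many solutions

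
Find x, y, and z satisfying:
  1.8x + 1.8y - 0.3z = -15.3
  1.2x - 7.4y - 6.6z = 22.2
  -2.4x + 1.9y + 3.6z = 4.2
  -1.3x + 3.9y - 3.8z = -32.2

x = -2, y = -6, z = 3

Row-reduce the augmented matrix:
R1 ← R1 / (9/5).
R2 ← R2 − 6/5·R1.
R3 ← R3 + 12/5·R1.
R4 ← R4 + 13/10·R1.
R2 ← R2 / (-43/5).
R1 ← R1 − 1·R2.
R3 ← R3 − 43/10·R2.
R4 ← R4 − 26/5·R2.
Swap R3 and R4.
R3 ← R3 / (-20347/2580).
R1 ← R1 + 235/258·R3.
R2 ← R2 − 32/43·R3.
R4 reduces to 0 = 0, so the extra equation is consistent.
Reading off the reduced rows gives x = -2, y = -6, z = 3.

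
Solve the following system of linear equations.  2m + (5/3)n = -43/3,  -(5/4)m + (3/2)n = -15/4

m = -3, n = -5

Row-reduce the augmented matrix:
R1 ← R1 / (2).
R2 ← R2 + 5/4·R1.
R2 ← R2 / (61/24).
R1 ← R1 − 5/6·R2.
Reading off the reduced rows gives m = -3, n = -5.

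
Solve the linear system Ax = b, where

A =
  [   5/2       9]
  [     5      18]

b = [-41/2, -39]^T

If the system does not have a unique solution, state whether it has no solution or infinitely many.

Row-reduce:
R1 ← R1 / (5/2).
R2 ← R2 − 5·R1.
Row 2 reduces to 0 = 2, a contradiction. The system is inconsistent.

no solution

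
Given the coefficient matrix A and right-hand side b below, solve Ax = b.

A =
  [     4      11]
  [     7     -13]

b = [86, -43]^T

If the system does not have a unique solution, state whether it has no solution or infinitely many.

Row-reduce the augmented matrix:
R1 ← R1 / (4).
R2 ← R2 − 7·R1.
R2 ← R2 / (-129/4).
R1 ← R1 − 11/4·R2.
Reading off the reduced rows gives x_1 = 5, x_2 = 6.

x_1 = 5, x_2 = 6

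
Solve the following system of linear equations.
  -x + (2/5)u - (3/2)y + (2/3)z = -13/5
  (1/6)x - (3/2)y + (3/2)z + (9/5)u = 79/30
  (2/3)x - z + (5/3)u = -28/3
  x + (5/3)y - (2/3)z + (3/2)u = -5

Row-reduce the augmented matrix:
R1 ← R1 / (-1).
R2 ← R2 − 1/6·R1.
R3 ← R3 − 2/3·R1.
R4 ← R4 − 1·R1.
R2 ← R2 / (-7/4).
R1 ← R1 − 3/2·R2.
R3 ← R3 + 1·R2.
R4 ← R4 − 1/6·R2.
R3 ← R3 / (-31/21).
R1 ← R1 − 5/7·R3.
R2 ← R2 + 58/63·R3.
R4 ← R4 − 29/189·R3.
R4 ← R4 / (3629/1674).
R1 ← R1 − 251/155·R4.
R2 ← R2 + 2242/1395·R4.
R3 ← R3 + 91/155·R4.
Reading off the reduced rows gives x = 5, y = 0, z = 6, u = -4.

x = 5, y = 0, z = 6, u = -4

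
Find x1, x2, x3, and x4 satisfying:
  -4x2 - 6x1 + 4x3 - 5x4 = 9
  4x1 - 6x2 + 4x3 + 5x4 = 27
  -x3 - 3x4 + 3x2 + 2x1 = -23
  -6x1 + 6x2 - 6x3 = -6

Row-reduce the augmented matrix:
R1 ← R1 / (-6).
R2 ← R2 − 4·R1.
R3 ← R3 − 2·R1.
R4 ← R4 + 6·R1.
R2 ← R2 / (-26/3).
R1 ← R1 − 2/3·R2.
R3 ← R3 − 5/3·R2.
R4 ← R4 − 10·R2.
R3 ← R3 / (21/13).
R1 ← R1 + 2/13·R3.
R2 ← R2 + 10/13·R3.
R4 ← R4 + 30/13·R3.
R4 ← R4 / (5/7).
R1 ← R1 − 23/42·R4.
R2 ← R2 + 95/42·R4.
R3 ← R3 + 113/42·R4.
Reading off the reduced rows gives x1 = -3, x2 = 1, x3 = 5, x4 = 5.

x1 = -3, x2 = 1, x3 = 5, x4 = 5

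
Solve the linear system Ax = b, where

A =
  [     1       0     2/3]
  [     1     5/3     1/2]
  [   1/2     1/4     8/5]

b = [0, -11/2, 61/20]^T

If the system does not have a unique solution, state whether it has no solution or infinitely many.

x_1 = -2, x_2 = -3, x_3 = 3

Row-reduce the augmented matrix:
R2 ← R2 − 1·R1.
R3 ← R3 − 1/2·R1.
R2 ← R2 / (5/3).
R3 ← R3 − 1/4·R2.
R3 ← R3 / (31/24).
R1 ← R1 − 2/3·R3.
R2 ← R2 + 1/10·R3.
Reading off the reduced rows gives x_1 = -2, x_2 = -3, x_3 = 3.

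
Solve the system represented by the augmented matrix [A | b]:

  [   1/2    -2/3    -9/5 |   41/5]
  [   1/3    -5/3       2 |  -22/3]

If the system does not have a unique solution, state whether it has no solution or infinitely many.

Row-reduce:
R1 ← R1 / (1/2).
R2 ← R2 − 1/3·R1.
R2 ← R2 / (-11/9).
R1 ← R1 + 4/3·R2.
Rank is 2 with 3 unknowns, leaving x_3 free.

infinitely many solutions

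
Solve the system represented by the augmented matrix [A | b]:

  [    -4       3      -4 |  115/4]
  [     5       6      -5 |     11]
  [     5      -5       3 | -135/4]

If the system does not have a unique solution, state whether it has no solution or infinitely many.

Row-reduce the augmented matrix:
R1 ← R1 / (-4).
R2 ← R2 − 5·R1.
R3 ← R3 − 5·R1.
R2 ← R2 / (39/4).
R1 ← R1 + 3/4·R2.
R3 ← R3 + 5/4·R2.
R3 ← R3 / (-128/39).
R1 ← R1 − 3/13·R3.
R2 ← R2 + 40/39·R3.
Reading off the reduced rows gives x_1 = -3, x_2 = 9/4, x_3 = -5/2.

x_1 = -3, x_2 = 9/4, x_3 = -5/2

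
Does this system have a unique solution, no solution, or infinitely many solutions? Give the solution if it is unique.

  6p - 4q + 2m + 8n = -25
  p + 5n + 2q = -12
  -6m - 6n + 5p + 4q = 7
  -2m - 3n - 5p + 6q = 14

Row-reduce:
R1 ← R1 / (2).
R3 ← R3 + 6·R1.
R4 ← R4 + 2·R1.
R2 ← R2 / (5).
R1 ← R1 − 4·R2.
R3 ← R3 − 18·R2.
R4 ← R4 − 5·R2.
R3 ← R3 / (97/5).
R1 ← R1 − 11/5·R3.
R2 ← R2 − 1/5·R3.
Row 4 reduces to 0 = 1, a contradiction. The system is inconsistent.

no solution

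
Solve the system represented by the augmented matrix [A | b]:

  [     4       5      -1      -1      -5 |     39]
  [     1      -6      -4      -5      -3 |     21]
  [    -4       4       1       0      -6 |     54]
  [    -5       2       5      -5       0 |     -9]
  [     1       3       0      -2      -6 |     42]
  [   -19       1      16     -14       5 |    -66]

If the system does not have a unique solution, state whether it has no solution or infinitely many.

Row-reduce the augmented matrix:
R1 ← R1 / (4).
R2 ← R2 − 1·R1.
R3 ← R3 + 4·R1.
R4 ← R4 + 5·R1.
R5 ← R5 − 1·R1.
R6 ← R6 + 19·R1.
R2 ← R2 / (-29/4).
R1 ← R1 − 5/4·R2.
R3 ← R3 − 9·R2.
R4 ← R4 − 33/4·R2.
R5 ← R5 − 7/4·R2.
R6 ← R6 − 99/4·R2.
R3 ← R3 / (-135/29).
R1 ← R1 + 26/29·R3.
R2 ← R2 − 15/29·R3.
R4 ← R4 + 15/29·R3.
R5 ← R5 + 19/29·R3.
R6 ← R6 + 45/29·R3.
R4 ← R4 / (-98/9).
R1 ← R1 − 7/27·R4.
R2 ← R2 + 1/9·R4.
R3 ← R3 − 40/27·R4.
R5 ← R5 + 52/27·R4.
R6 ← R6 + 98/3·R4.
R5 ← R5 / (-1558/735).
R1 ← R1 − 173/210·R5.
R2 ← R2 + 113/98·R5.
R3 ← R3 − 1402/735·R5.
R4 ← R4 − 61/98·R5.
R6 reduces to 0 = 0, so the extra equation is consistent.
Reading off the reduced rows gives x_1 = -3, x_2 = 3, x_3 = -6, x_4 = 0, x_5 = -6.

x_1 = -3, x_2 = 3, x_3 = -6, x_4 = 0, x_5 = -6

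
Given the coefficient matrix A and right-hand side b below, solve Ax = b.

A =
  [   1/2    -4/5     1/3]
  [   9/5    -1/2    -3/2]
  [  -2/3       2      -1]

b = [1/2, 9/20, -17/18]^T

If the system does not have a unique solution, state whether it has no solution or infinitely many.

x_1 = 2/3, x_2 = 0, x_3 = 1/2

Row-reduce the augmented matrix:
R1 ← R1 / (1/2).
R2 ← R2 − 9/5·R1.
R3 ← R3 + 2/3·R1.
R2 ← R2 / (119/50).
R1 ← R1 + 8/5·R2.
R3 ← R3 − 14/15·R2.
R3 ← R3 / (77/153).
R1 ← R1 + 410/357·R3.
R2 ← R2 + 135/119·R3.
Reading off the reduced rows gives x_1 = 2/3, x_2 = 0, x_3 = 1/2.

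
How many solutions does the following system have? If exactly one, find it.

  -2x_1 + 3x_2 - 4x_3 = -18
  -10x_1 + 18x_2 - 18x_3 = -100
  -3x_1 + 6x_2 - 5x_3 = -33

no solution

Row-reduce:
R1 ← R1 / (-2).
R2 ← R2 + 10·R1.
R3 ← R3 + 3·R1.
R2 ← R2 / (3).
R1 ← R1 + 3/2·R2.
R3 ← R3 − 3/2·R2.
Row 3 reduces to 0 = -1, a contradiction. The system is inconsistent.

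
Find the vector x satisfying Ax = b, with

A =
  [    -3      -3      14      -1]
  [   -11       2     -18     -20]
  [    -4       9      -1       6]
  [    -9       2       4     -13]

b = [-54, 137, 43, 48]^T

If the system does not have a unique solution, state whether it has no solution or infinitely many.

Row-reduce the augmented matrix:
R1 ← R1 / (-3).
R2 ← R2 + 11·R1.
R3 ← R3 + 4·R1.
R4 ← R4 + 9·R1.
R2 ← R2 / (13).
R1 ← R1 − 1·R2.
R3 ← R3 − 13·R2.
R4 ← R4 − 11·R2.
R3 ← R3 / (149/3).
R1 ← R1 − 2/3·R3.
R2 ← R2 + 16/3·R3.
R4 ← R4 − 62/3·R3.
R4 ← R4 / (-11675/1937).
R1 ← R1 − 2464/1937·R4.
R2 ← R2 − 2489/1937·R4.
R3 ← R3 − 71/149·R4.
Reading off the reduced rows gives x_1 = -1, x_2 = 6, x_3 = -3, x_4 = -3.

x_1 = -1, x_2 = 6, x_3 = -3, x_4 = -3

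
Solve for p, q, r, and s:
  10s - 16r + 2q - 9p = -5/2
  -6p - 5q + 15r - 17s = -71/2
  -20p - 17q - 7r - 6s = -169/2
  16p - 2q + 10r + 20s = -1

Row-reduce the augmented matrix:
R1 ← R1 / (-9).
R2 ← R2 + 6·R1.
R3 ← R3 + 20·R1.
R4 ← R4 − 16·R1.
R2 ← R2 / (-19/3).
R1 ← R1 + 2/9·R2.
R3 ← R3 + 193/9·R2.
R4 ← R4 − 14/9·R2.
R3 ← R3 / (-3326/57).
R1 ← R1 − 50/57·R3.
R2 ← R2 + 77/19·R3.
R4 ← R4 + 692/57·R3.
R4 ← R4 / (35196/1663).
R1 ← R1 − 831/1663·R4.
R2 ← R2 − 437/3326·R4.
R3 ← R3 + 2959/3326·R4.
Reading off the reduced rows gives p = 5/2, q = 3, r = -3/2, s = -1.

p = 5/2, q = 3, r = -3/2, s = -1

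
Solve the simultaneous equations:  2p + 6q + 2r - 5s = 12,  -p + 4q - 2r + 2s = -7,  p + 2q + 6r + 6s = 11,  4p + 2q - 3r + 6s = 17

p = 5, q = 0, r = 1, s = 0

Row-reduce the augmented matrix:
R1 ← R1 / (2).
R2 ← R2 + 1·R1.
R3 ← R3 − 1·R1.
R4 ← R4 − 4·R1.
R2 ← R2 / (7).
R1 ← R1 − 3·R2.
R3 ← R3 + 1·R2.
R4 ← R4 + 10·R2.
R3 ← R3 / (34/7).
R1 ← R1 − 10/7·R3.
R2 ← R2 + 1/7·R3.
R4 ← R4 + 59/7·R3.
R4 ← R4 / (1017/34).
R1 ← R1 + 81/17·R4.
R2 ← R2 − 3/17·R4.
R3 ← R3 − 59/34·R4.
Reading off the reduced rows gives p = 5, q = 0, r = 1, s = 0.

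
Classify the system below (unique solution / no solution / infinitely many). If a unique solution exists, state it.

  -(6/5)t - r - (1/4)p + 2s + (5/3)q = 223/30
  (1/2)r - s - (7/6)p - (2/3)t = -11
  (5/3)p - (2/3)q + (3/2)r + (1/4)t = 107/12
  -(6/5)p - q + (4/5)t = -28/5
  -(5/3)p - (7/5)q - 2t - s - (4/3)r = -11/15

Row-reduce the augmented matrix:
R1 ← R1 / (-1/4).
R2 ← R2 + 7/6·R1.
R3 ← R3 − 5/3·R1.
R4 ← R4 + 6/5·R1.
R5 ← R5 + 5/3·R1.
R2 ← R2 / (-70/9).
R1 ← R1 + 20/3·R2.
R3 ← R3 − 94/9·R2.
R4 ← R4 + 9·R2.
R5 ← R5 + 563/45·R2.
R3 ← R3 / (62/35).
R1 ← R1 + 3/7·R3.
R2 ← R2 + 93/140·R3.
R4 ← R4 + 33/28·R3.
R5 ← R5 + 6253/2100·R3.
R4 ← R4 / (495/248).
R1 ← R1 − 45/62·R4.
R2 ← R2 − 9/8·R4.
R3 ← R3 + 19/62·R4.
R5 ← R5 − 5119/3720·R4.
R5 ← R5 / (-2894197/742500).
R1 ← R1 − 72/275·R5.
R2 ← R2 + 1532/1375·R5.
R3 ← R3 + 15331/24750·R5.
R4 ← R4 − 2549/49500·R5.
Reading off the reduced rows gives p = 6, q = -4, r = -2, s = 5, t = -3.

p = 6, q = -4, r = -2, s = 5, t = -3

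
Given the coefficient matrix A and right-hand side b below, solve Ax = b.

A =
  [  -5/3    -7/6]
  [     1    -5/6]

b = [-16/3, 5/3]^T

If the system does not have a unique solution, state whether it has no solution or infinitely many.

x_1 = 5/2, x_2 = 1

From equation 2: x_1 = 5/3 + 5/6·x_2.
Substitute into equation 1 and solve: x_2 = 1.
Then x_1 = 5/2.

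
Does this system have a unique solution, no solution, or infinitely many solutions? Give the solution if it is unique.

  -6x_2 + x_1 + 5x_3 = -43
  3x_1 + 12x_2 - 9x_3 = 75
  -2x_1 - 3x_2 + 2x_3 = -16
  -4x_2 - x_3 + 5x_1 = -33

x_1 = -2, x_2 = 6, x_3 = -1

Row-reduce the augmented matrix:
R2 ← R2 − 3·R1.
R3 ← R3 + 2·R1.
R4 ← R4 − 5·R1.
R2 ← R2 / (30).
R1 ← R1 + 6·R2.
R3 ← R3 + 15·R2.
R4 ← R4 − 26·R2.
Swap R3 and R4.
R3 ← R3 / (-26/5).
R1 ← R1 − 1/5·R3.
R2 ← R2 + 4/5·R3.
R4 reduces to 0 = 0, so the extra equation is consistent.
Reading off the reduced rows gives x_1 = -2, x_2 = 6, x_3 = -1.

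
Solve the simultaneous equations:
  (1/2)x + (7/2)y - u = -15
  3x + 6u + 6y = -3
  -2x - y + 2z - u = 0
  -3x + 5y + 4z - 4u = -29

Row-reduce:
R1 ← R1 / (1/2).
R2 ← R2 − 3·R1.
R3 ← R3 + 2·R1.
R4 ← R4 + 3·R1.
R2 ← R2 / (-15).
R1 ← R1 − 7·R2.
R3 ← R3 − 13·R2.
R4 ← R4 − 26·R2.
R3 ← R3 / (2).
R4 ← R4 − 4·R3.
Row 4 reduces to 0 = 1, a contradiction. The system is inconsistent.

no solution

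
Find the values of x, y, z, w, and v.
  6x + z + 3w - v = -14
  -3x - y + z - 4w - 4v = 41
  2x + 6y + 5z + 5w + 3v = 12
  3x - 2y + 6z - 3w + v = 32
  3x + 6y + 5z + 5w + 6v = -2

x = -2, y = 3, z = 6, w = -4, v = -4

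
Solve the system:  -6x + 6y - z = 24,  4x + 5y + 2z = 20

infinitely many solutions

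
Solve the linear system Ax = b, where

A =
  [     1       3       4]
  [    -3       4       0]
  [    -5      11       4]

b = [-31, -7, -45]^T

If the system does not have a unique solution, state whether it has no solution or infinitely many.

Row-reduce:
R2 ← R2 + 3·R1.
R3 ← R3 + 5·R1.
R2 ← R2 / (13).
R1 ← R1 − 3·R2.
R3 ← R3 − 26·R2.
Rank is 2 with 3 unknowns, leaving x_3 free.

infinitely many solutions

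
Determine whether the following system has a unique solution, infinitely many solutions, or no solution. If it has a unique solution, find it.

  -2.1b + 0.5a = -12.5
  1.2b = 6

Row-reduce the augmented matrix:
R1 ← R1 / (1/2).
R2 ← R2 / (6/5).
R1 ← R1 + 21/5·R2.
Reading off the reduced rows gives a = -4, b = 5.

a = -4, b = 5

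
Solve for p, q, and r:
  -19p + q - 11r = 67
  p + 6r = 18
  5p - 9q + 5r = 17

p = -6, q = -3, r = 4

Row-reduce the augmented matrix:
R1 ← R1 / (-19).
R2 ← R2 − 1·R1.
R3 ← R3 − 5·R1.
R2 ← R2 / (1/19).
R1 ← R1 + 1/19·R2.
R3 ← R3 + 166/19·R2.
R3 ← R3 / (902).
R1 ← R1 − 6·R3.
R2 ← R2 − 103·R3.
Reading off the reduced rows gives p = -6, q = -3, r = 4.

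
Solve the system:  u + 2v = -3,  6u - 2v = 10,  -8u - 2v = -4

Row-reduce the augmented matrix:
R2 ← R2 − 6·R1.
R3 ← R3 + 8·R1.
R2 ← R2 / (-14).
R1 ← R1 − 2·R2.
R3 ← R3 − 14·R2.
R3 reduces to 0 = 0, so the extra equation is consistent.
Reading off the reduced rows gives u = 1, v = -2.

u = 1, v = -2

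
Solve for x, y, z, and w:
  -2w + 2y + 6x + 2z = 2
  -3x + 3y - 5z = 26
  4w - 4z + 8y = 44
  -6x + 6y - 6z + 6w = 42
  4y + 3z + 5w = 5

Row-reduce the augmented matrix:
R1 ← R1 / (6).
R2 ← R2 + 3·R1.
R4 ← R4 + 6·R1.
R2 ← R2 / (4).
R1 ← R1 − 1/3·R2.
R3 ← R3 − 8·R2.
R4 ← R4 − 8·R2.
R5 ← R5 − 4·R2.
R3 ← R3 / (4).
R1 ← R1 − 2/3·R3.
R2 ← R2 + 1·R3.
R4 ← R4 − 4·R3.
R5 ← R5 − 7·R3.
Swap R4 and R5.
R4 ← R4 / (-9/2).
R1 ← R1 + 5/4·R4.
R2 ← R2 − 5/4·R4.
R3 ← R3 − 3/2·R4.
R5 reduces to 0 = 0, so the extra equation is consistent.
Reading off the reduced rows gives x = 1, y = 3, z = -4, w = 1.

x = 1, y = 3, z = -4, w = 1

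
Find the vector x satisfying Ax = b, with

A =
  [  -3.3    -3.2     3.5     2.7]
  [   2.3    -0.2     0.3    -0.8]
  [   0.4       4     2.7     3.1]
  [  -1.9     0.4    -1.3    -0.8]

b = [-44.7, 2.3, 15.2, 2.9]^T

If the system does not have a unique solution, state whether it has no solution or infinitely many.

Row-reduce the augmented matrix:
R1 ← R1 / (-33/10).
R2 ← R2 − 23/10·R1.
R3 ← R3 − 2/5·R1.
R4 ← R4 + 19/10·R1.
R2 ← R2 / (-401/165).
R1 ← R1 − 32/33·R2.
R3 ← R3 − 596/165·R2.
R4 ← R4 − 74/33·R2.
R3 ← R3 / (5771/802).
R1 ← R1 − 13/401·R3.
R2 ← R2 + 452/401·R3.
R4 ← R4 + 1579/2005·R3.
R4 ← R4 / (-232367/288550).
R1 ← R1 + 11808/28855·R4.
R2 ← R2 − 19829/57710·R4.
R3 ← R3 − 20191/28855·R4.
Reading off the reduced rows gives x_1 = 3, x_2 = 6, x_3 = -6, x_4 = 2.

x_1 = 3, x_2 = 6, x_3 = -6, x_4 = 2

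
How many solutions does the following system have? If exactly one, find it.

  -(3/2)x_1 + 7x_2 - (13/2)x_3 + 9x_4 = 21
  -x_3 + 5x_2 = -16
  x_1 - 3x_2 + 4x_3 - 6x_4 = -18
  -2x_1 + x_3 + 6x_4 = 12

no solution

Row-reduce:
R1 ← R1 / (-3/2).
R3 ← R3 − 1·R1.
R4 ← R4 + 2·R1.
R2 ← R2 / (5).
R1 ← R1 + 14/3·R2.
R3 ← R3 − 5/3·R2.
R4 ← R4 + 28/3·R2.
Swap R3 and R4.
R3 ← R3 / (39/5).
R1 ← R1 − 17/5·R3.
R2 ← R2 + 1/5·R3.
Row 4 reduces to 0 = 4/3, a contradiction. The system is inconsistent.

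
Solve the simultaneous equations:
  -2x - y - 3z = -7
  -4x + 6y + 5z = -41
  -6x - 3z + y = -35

x = 6, y = -2, z = -1

Row-reduce the augmented matrix:
R1 ← R1 / (-2).
R2 ← R2 + 4·R1.
R3 ← R3 + 6·R1.
R2 ← R2 / (8).
R1 ← R1 − 1/2·R2.
R3 ← R3 − 4·R2.
R3 ← R3 / (1/2).
R1 ← R1 − 13/16·R3.
R2 ← R2 − 11/8·R3.
Reading off the reduced rows gives x = 6, y = -2, z = -1.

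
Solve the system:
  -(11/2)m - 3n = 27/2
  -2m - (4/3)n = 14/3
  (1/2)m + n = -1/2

Row-reduce the augmented matrix:
R1 ← R1 / (-11/2).
R2 ← R2 + 2·R1.
R3 ← R3 − 1/2·R1.
R2 ← R2 / (-8/33).
R1 ← R1 − 6/11·R2.
R3 ← R3 − 8/11·R2.
R3 reduces to 0 = 0, so the extra equation is consistent.
Reading off the reduced rows gives m = -3, n = 1.

m = -3, n = 1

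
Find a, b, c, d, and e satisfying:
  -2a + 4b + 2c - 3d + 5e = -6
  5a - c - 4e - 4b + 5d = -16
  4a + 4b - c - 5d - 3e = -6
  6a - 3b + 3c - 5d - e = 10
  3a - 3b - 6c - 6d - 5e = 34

a = -4, b = -4, c = 0, d = -4, e = -2

Row-reduce the augmented matrix:
R1 ← R1 / (-2).
R2 ← R2 − 5·R1.
R3 ← R3 − 4·R1.
R4 ← R4 − 6·R1.
R5 ← R5 − 3·R1.
R2 ← R2 / (6).
R1 ← R1 + 2·R2.
R3 ← R3 − 12·R2.
R4 ← R4 − 9·R2.
R5 ← R5 − 3·R2.
R3 ← R3 / (-5).
R1 ← R1 − 1/3·R3.
R2 ← R2 − 2/3·R3.
R4 ← R4 − 3·R3.
R5 ← R5 + 5·R3.
R4 ← R4 / (-277/20).
R1 ← R1 − 4/15·R4.
R2 ← R2 + 73/60·R4.
R3 ← R3 − 6/5·R4.
R5 ← R5 + 13/4·R4.
R5 ← R5 / (2594/277).
R1 ← R1 + 353/831·R5.
R2 ← R2 − 416/831·R5.
R3 ← R3 − 440/277·R5.
R4 ← R4 − 95/277·R5.
Reading off the reduced rows gives a = -4, b = -4, c = 0, d = -4, e = -2.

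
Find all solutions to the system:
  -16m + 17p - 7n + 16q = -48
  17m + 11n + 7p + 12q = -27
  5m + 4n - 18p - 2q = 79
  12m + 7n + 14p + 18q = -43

Row-reduce the augmented matrix:
R1 ← R1 / (-16).
R2 ← R2 − 17·R1.
R3 ← R3 − 5·R1.
R4 ← R4 − 12·R1.
R2 ← R2 / (57/16).
R1 ← R1 − 7/16·R2.
R3 ← R3 − 29/16·R2.
R4 ← R4 − 7/4·R2.
R3 ← R3 / (-1450/57).
R1 ← R1 + 236/57·R3.
R2 ← R2 − 401/57·R3.
R4 ← R4 − 823/57·R3.
R4 ← R4 / (1317/145).
R1 ← R1 + 384/145·R4.
R2 ← R2 − 709/145·R4.
R3 ← R3 − 67/145·R4.
Reading off the reduced rows gives m = 1, n = -3, p = -5, q = 2.

m = 1, n = -3, p = -5, q = 2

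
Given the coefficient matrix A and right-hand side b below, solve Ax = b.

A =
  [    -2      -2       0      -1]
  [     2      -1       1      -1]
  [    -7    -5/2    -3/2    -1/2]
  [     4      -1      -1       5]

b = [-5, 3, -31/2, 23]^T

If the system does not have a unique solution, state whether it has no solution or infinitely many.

Row-reduce:
R1 ← R1 / (-2).
R2 ← R2 − 2·R1.
R3 ← R3 + 7·R1.
R4 ← R4 − 4·R1.
R2 ← R2 / (-3).
R1 ← R1 − 1·R2.
R3 ← R3 − 9/2·R2.
R4 ← R4 + 5·R2.
Swap R3 and R4.
R3 ← R3 / (-8/3).
R1 ← R1 − 1/3·R3.
R2 ← R2 + 1/3·R3.
Row 4 reduces to 0 = -1, a contradiction. The system is inconsistent.

no solution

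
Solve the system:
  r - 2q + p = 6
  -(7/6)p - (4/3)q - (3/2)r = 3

Row-reduce:
R2 ← R2 + 7/6·R1.
R2 ← R2 / (-11/3).
R1 ← R1 + 2·R2.
Rank is 2 with 3 unknowns, leaving r free.

infinitely many solutions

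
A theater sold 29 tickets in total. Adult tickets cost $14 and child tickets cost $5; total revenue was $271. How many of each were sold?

adult tickets: 14, child tickets: 15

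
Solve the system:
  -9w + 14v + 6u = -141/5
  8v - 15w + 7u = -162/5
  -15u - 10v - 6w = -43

u = 14/5, v = -3/2, w = 8/3

Row-reduce the augmented matrix:
R1 ← R1 / (6).
R2 ← R2 − 7·R1.
R3 ← R3 + 15·R1.
R2 ← R2 / (-25/3).
R1 ← R1 − 7/3·R2.
R3 ← R3 − 25·R2.
R3 ← R3 / (-42).
R1 ← R1 + 69/25·R3.
R2 ← R2 − 27/50·R3.
Reading off the reduced rows gives u = 14/5, v = -3/2, w = 8/3.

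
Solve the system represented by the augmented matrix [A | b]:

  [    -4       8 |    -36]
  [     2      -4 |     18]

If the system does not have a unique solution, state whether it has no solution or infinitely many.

infinitely many solutions

Row-reduce:
R1 ← R1 / (-4).
R2 ← R2 − 2·R1.
Rank is 1 with 2 unknowns, leaving x_2 free.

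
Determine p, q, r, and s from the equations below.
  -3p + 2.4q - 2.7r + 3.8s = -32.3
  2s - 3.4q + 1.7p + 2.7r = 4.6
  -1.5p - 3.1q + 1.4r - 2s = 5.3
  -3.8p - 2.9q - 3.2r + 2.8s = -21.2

Row-reduce the augmented matrix:
R1 ← R1 / (-3).
R2 ← R2 − 17/10·R1.
R3 ← R3 + 3/2·R1.
R4 ← R4 + 19/5·R1.
R2 ← R2 / (-51/25).
R1 ← R1 + 4/5·R2.
R3 ← R3 + 43/10·R2.
R4 ← R4 + 297/50·R2.
R3 ← R3 / (193/680).
R1 ← R1 − 15/34·R3.
R2 ← R2 + 39/68·R3.
R4 ← R4 + 2167/680·R3.
R4 ← R4 / (-1356529/8685).
R1 ← R1 − 29138/1737·R4.
R2 ← R2 + 47954/1737·R4.
R3 ← R3 + 77446/1737·R4.
Reading off the reduced rows gives p = 5, q = -2, r = -1, s = -4.

p = 5, q = -2, r = -1, s = -4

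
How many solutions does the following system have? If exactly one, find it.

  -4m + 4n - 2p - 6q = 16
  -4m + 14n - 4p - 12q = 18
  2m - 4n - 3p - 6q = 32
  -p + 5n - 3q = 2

Row-reduce:
R1 ← R1 / (-4).
R2 ← R2 + 4·R1.
R3 ← R3 − 2·R1.
R2 ← R2 / (10).
R1 ← R1 + 1·R2.
R3 ← R3 + 2·R2.
R4 ← R4 − 5·R2.
R3 ← R3 / (-22/5).
R1 ← R1 − 3/10·R3.
R2 ← R2 + 1/5·R3.
Row 4 reduces to 0 = 1, a contradiction. The system is inconsistent.

no solution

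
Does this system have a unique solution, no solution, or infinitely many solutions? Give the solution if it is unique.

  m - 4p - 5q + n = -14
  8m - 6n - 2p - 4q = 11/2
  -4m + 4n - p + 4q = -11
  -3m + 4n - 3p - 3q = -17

Row-reduce:
R2 ← R2 − 8·R1.
R3 ← R3 + 4·R1.
R4 ← R4 + 3·R1.
R2 ← R2 / (-14).
R1 ← R1 − 1·R2.
R3 ← R3 − 8·R2.
R4 ← R4 − 7·R2.
R3 ← R3 / (1/7).
R1 ← R1 + 13/7·R3.
R2 ← R2 + 15/7·R3.
Row 4 reduces to 0 = -1/4, a contradiction. The system is inconsistent.

no solution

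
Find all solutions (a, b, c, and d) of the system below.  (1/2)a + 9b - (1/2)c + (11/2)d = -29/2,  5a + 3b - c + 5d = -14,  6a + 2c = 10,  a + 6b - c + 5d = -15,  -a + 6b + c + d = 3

Row-reduce:
R1 ← R1 / (1/2).
R2 ← R2 − 5·R1.
R3 ← R3 − 6·R1.
R4 ← R4 − 1·R1.
R5 ← R5 + 1·R1.
R2 ← R2 / (-87).
R1 ← R1 − 18·R2.
R3 ← R3 + 108·R2.
R4 ← R4 + 12·R2.
R5 ← R5 − 24·R2.
R3 ← R3 / (88/29).
R1 ← R1 + 5/29·R3.
R2 ← R2 + 4/87·R3.
R4 ← R4 + 16/29·R3.
R5 ← R5 − 32/29·R3.
R4 ← R4 / (2/11).
R1 ← R1 − 19/44·R4.
R2 ← R2 − 17/33·R4.
R3 ← R3 + 57/44·R4.
R5 ← R5 + 4/11·R4.
Row 5 reduces to 0 = 2, a contradiction. The system is inconsistent.

no solution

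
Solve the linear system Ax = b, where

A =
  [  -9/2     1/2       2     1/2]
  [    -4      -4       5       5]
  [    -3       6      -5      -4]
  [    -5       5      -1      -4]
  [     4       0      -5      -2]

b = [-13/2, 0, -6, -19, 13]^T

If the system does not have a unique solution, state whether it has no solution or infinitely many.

no solution

Row-reduce:
R1 ← R1 / (-9/2).
R2 ← R2 + 4·R1.
R3 ← R3 + 3·R1.
R4 ← R4 + 5·R1.
R5 ← R5 − 4·R1.
R2 ← R2 / (-40/9).
R1 ← R1 + 1/9·R2.
R3 ← R3 − 17/3·R2.
R4 ← R4 − 40/9·R2.
R5 ← R5 − 4/9·R2.
R3 ← R3 / (-89/40).
R1 ← R1 + 21/40·R3.
R2 ← R2 + 29/40·R3.
R5 ← R5 + 29/10·R3.
Swap R4 and R5.
R4 ← R4 / (-269/89).
R1 ← R1 + 51/89·R4.
R2 ← R2 + 134/89·R4.
R3 ← R3 + 59/89·R4.
Row 5 reduces to 0 = -6, a contradiction. The system is inconsistent.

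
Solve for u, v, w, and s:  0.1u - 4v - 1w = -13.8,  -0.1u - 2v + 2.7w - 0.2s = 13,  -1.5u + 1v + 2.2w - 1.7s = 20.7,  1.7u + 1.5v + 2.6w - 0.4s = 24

u = 2, v = 2, w = 6, s = -5

Row-reduce the augmented matrix:
R1 ← R1 / (1/10).
R2 ← R2 + 1/10·R1.
R3 ← R3 + 3/2·R1.
R4 ← R4 − 17/10·R1.
R2 ← R2 / (-6).
R1 ← R1 + 40·R2.
R3 ← R3 + 59·R2.
R4 ← R4 − 139/2·R2.
R3 ← R3 / (-1771/60).
R1 ← R1 + 64/3·R3.
R2 ← R2 + 17/60·R3.
R4 ← R4 − 943/24·R3.
R4 ← R4 / (-3637/1540).
R1 ← R1 − 2020/1771·R4.
R2 ← R2 − 109/3542·R4.
R3 ← R3 + 16/1771·R4.
Reading off the reduced rows gives u = 2, v = 2, w = 6, s = -5.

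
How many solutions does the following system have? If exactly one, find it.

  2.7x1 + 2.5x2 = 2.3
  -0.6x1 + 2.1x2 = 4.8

x1 = -1, x2 = 2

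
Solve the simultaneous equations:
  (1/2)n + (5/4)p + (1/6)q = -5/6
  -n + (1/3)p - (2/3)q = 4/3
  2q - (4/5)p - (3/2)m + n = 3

Row-reduce:
Swap R1 and R3.
R1 ← R1 / (-3/2).
R2 ← R2 / (-1).
R1 ← R1 + 2/3·R2.
R3 ← R3 − 1/2·R2.
R3 ← R3 / (17/12).
R1 ← R1 − 14/45·R3.
R2 ← R2 + 1/3·R3.
Rank is 3 with 4 unknowns, leaving q free.

infinitely many solutions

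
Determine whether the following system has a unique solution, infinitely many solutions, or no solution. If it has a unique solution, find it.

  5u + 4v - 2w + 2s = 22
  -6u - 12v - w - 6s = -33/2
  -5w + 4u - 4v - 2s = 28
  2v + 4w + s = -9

no solution

Row-reduce:
R1 ← R1 / (5).
R2 ← R2 + 6·R1.
R3 ← R3 − 4·R1.
R2 ← R2 / (-36/5).
R1 ← R1 − 4/5·R2.
R3 ← R3 + 36/5·R2.
R4 ← R4 − 2·R2.
Swap R3 and R4.
R3 ← R3 / (55/18).
R1 ← R1 + 7/9·R3.
R2 ← R2 − 17/36·R3.
Row 4 reduces to 0 = 1/2, a contradiction. The system is inconsistent.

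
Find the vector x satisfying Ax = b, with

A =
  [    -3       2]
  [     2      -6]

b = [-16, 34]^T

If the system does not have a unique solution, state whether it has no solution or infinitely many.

Row-reduce the augmented matrix:
R1 ← R1 / (-3).
R2 ← R2 − 2·R1.
R2 ← R2 / (-14/3).
R1 ← R1 + 2/3·R2.
Reading off the reduced rows gives x_1 = 2, x_2 = -5.

x_1 = 2, x_2 = -5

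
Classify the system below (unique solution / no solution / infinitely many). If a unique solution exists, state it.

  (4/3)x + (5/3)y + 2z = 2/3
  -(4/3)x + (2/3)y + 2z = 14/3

infinitely many solutions

Row-reduce:
R1 ← R1 / (4/3).
R2 ← R2 + 4/3·R1.
R2 ← R2 / (7/3).
R1 ← R1 − 5/4·R2.
Rank is 2 with 3 unknowns, leaving z free.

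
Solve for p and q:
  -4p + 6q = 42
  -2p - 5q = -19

p = -3, q = 5

Row-reduce the augmented matrix:
R1 ← R1 / (-4).
R2 ← R2 + 2·R1.
R2 ← R2 / (-8).
R1 ← R1 + 3/2·R2.
Reading off the reduced rows gives p = -3, q = 5.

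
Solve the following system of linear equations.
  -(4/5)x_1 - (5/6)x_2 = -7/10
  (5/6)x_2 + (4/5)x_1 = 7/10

Row-reduce:
R1 ← R1 / (-4/5).
R2 ← R2 − 4/5·R1.
Rank is 1 with 2 unknowns, leaving x_2 free.

infinitely many solutions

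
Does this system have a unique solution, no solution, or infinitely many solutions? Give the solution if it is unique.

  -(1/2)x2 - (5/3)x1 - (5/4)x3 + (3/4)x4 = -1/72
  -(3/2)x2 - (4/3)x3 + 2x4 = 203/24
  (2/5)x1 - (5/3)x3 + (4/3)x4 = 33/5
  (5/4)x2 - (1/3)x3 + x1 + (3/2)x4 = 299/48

x1 = 7/3, x2 = -3/4, x3 = -1, x4 = 3

Row-reduce the augmented matrix:
R1 ← R1 / (-5/3).
R3 ← R3 − 2/5·R1.
R4 ← R4 − 1·R1.
R2 ← R2 / (-3/2).
R1 ← R1 − 3/10·R2.
R3 ← R3 + 3/25·R2.
R4 ← R4 − 19/20·R2.
R3 ← R3 / (-93/50).
R1 ← R1 − 29/60·R3.
R2 ← R2 − 8/9·R3.
R4 ← R4 + 347/180·R3.
R4 ← R4 / (4555/2511).
R1 ← R1 − 505/1674·R4.
R2 ← R2 + 1724/2511·R4.
R3 ← R3 + 203/279·R4.
Reading off the reduced rows gives x1 = 7/3, x2 = -3/4, x3 = -1, x4 = 3.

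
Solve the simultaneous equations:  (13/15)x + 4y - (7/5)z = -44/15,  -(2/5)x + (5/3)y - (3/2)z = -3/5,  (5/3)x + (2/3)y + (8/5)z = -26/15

Row-reduce:
R1 ← R1 / (13/15).
R2 ← R2 + 2/5·R1.
R3 ← R3 − 5/3·R1.
R2 ← R2 / (137/39).
R1 ← R1 − 60/13·R2.
R3 ← R3 + 274/39·R2.
Rank is 2 with 3 unknowns, leaving z free.

infinitely many solutions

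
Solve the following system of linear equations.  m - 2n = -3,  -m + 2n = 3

infinitely many solutions

Row-reduce:
R2 ← R2 + 1·R1.
Rank is 1 with 2 unknowns, leaving n free.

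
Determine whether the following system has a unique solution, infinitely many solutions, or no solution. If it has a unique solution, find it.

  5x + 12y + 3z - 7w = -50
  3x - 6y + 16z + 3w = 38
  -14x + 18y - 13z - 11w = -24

infinitely many solutions

Row-reduce:
R1 ← R1 / (5).
R2 ← R2 − 3·R1.
R3 ← R3 + 14·R1.
R2 ← R2 / (-66/5).
R1 ← R1 − 12/5·R2.
R3 ← R3 − 258/5·R2.
R3 ← R3 / (560/11).
R1 ← R1 − 35/11·R3.
R2 ← R2 + 71/66·R3.
Rank is 3 with 4 unknowns, leaving w free.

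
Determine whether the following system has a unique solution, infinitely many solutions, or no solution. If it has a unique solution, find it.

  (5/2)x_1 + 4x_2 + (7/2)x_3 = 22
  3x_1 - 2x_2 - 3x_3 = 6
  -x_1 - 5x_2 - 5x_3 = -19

Row-reduce:
R1 ← R1 / (5/2).
R2 ← R2 − 3·R1.
R3 ← R3 + 1·R1.
R2 ← R2 / (-34/5).
R1 ← R1 − 8/5·R2.
R3 ← R3 + 17/5·R2.
Rank is 2 with 3 unknowns, leaving x_3 free.

infinitely many solutions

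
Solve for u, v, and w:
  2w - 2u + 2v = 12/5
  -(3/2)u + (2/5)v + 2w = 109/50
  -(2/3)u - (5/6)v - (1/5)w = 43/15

u = -3, v = -4/5, w = -1

Row-reduce the augmented matrix:
R1 ← R1 / (-2).
R2 ← R2 + 3/2·R1.
R3 ← R3 + 2/3·R1.
R2 ← R2 / (-11/10).
R1 ← R1 + 1·R2.
R3 ← R3 + 3/2·R2.
R3 ← R3 / (-511/330).
R1 ← R1 + 16/11·R3.
R2 ← R2 + 5/11·R3.
Reading off the reduced rows gives u = -3, v = -4/5, w = -1.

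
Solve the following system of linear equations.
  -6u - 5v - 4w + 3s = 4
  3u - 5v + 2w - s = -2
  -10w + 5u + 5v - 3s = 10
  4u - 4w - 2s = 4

infinitely many solutions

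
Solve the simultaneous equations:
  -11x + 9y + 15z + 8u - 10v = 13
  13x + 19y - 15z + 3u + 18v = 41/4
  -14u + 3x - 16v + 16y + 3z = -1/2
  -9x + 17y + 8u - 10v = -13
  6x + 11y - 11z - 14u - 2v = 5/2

Row-reduce the augmented matrix:
R1 ← R1 / (-11).
R2 ← R2 − 13·R1.
R3 ← R3 − 3·R1.
R4 ← R4 + 9·R1.
R5 ← R5 − 6·R1.
R2 ← R2 / (326/11).
R1 ← R1 + 9/11·R2.
R3 ← R3 − 203/11·R2.
R4 ← R4 − 106/11·R2.
R5 ← R5 − 175/11·R2.
R3 ← R3 / (879/163).
R1 ← R1 + 210/163·R3.
R2 ← R2 − 15/163·R3.
R4 ← R4 + 2145/163·R3.
R5 ← R5 + 698/163·R3.
R4 ← R4 / (-29511/586).
R1 ← R1 + 2965/586·R4.
R2 ← R2 − 221/293·R4.
R3 ← R3 + 2127/586·R4.
R5 ← R5 + 18673/586·R4.
R5 ← R5 / (253252/29511).
R1 ← R1 − 47392/29511·R5.
R2 ← R2 + 8518/29511·R5.
R3 ← R3 − 592/9837·R5.
R4 ← R4 − 34528/29511·R5.
Reading off the reduced rows gives x = -2, y = 1, z = 2, u = -9/4, v = 3.

x = -2, y = 1, z = 2, u = -9/4, v = 3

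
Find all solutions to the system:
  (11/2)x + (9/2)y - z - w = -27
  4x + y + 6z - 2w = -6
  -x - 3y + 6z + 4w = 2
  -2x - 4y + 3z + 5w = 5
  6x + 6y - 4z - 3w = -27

no solution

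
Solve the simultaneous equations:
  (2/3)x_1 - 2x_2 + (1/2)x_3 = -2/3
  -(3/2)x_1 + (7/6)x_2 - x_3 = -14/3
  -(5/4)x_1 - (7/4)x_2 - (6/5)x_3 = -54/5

x_1 = 2, x_2 = 2, x_3 = 4

Row-reduce the augmented matrix:
R1 ← R1 / (2/3).
R2 ← R2 + 3/2·R1.
R3 ← R3 + 5/4·R1.
R2 ← R2 / (-10/3).
R1 ← R1 + 3·R2.
R3 ← R3 + 11/2·R2.
R3 ← R3 / (-15/32).
R1 ← R1 − 51/80·R3.
R2 ← R2 + 3/80·R3.
Reading off the reduced rows gives x_1 = 2, x_2 = 2, x_3 = 4.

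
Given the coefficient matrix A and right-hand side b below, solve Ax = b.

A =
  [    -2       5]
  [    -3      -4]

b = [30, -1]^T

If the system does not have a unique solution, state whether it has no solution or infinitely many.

x_1 = -5, x_2 = 4

Row-reduce the augmented matrix:
R1 ← R1 / (-2).
R2 ← R2 + 3·R1.
R2 ← R2 / (-23/2).
R1 ← R1 + 5/2·R2.
Reading off the reduced rows gives x_1 = -5, x_2 = 4.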